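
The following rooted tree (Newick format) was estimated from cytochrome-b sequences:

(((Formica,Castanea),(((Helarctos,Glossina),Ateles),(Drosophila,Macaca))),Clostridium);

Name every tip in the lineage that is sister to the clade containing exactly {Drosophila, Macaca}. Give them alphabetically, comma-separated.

The clade containing exactly {Drosophila, Macaca} attaches to the tree at the node subtending (((Helarctos,Glossina),Ateles),(Drosophila,Macaca)).
The other lineage descending from that same node — the sister group — is ((Helarctos,Glossina),Ateles); its 3 tips in alphabetical order are the answer.

Ateles, Glossina, Helarctos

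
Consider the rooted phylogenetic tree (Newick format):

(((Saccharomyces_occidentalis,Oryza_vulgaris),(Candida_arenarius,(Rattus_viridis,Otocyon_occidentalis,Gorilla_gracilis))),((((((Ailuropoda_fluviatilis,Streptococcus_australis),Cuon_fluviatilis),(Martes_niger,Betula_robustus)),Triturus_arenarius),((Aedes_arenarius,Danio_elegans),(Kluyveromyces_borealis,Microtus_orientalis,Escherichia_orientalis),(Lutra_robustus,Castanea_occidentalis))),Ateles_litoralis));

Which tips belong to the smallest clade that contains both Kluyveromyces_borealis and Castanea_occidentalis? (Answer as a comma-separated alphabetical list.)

Aedes_arenarius, Castanea_occidentalis, Danio_elegans, Escherichia_orientalis, Kluyveromyces_borealis, Lutra_robustus, Microtus_orientalis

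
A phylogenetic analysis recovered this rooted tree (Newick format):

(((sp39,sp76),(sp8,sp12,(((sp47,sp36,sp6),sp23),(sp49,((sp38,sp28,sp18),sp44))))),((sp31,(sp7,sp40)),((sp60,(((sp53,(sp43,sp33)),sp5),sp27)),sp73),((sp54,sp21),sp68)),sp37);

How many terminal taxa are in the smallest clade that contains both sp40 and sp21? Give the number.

The MRCA of sp40 and sp21 is the node subtending ((sp31,(sp7,sp40)),((sp60,(((sp53,(sp43,sp33)),sp5),sp27)),sp73),((sp54,sp21),sp68)).
That clade contains 13 terminal taxa: sp21, sp27, sp31, sp33, sp40, sp43, sp5, sp53, sp54, sp60, sp68, sp7, sp73.

13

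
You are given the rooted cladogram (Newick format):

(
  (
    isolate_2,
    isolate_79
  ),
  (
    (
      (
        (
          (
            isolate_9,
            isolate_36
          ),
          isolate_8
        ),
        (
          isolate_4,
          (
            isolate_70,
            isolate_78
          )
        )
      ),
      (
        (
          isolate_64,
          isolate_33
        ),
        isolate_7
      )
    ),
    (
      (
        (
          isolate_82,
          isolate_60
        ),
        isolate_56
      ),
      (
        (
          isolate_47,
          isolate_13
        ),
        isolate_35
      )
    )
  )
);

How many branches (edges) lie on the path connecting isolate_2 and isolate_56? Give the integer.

The MRCA of isolate_2 and isolate_56 is the root of the tree.
From isolate_2 up to that node: 2 branches. From isolate_56 up to the same node: 4 branches. Total: 2 + 4 = 6.

6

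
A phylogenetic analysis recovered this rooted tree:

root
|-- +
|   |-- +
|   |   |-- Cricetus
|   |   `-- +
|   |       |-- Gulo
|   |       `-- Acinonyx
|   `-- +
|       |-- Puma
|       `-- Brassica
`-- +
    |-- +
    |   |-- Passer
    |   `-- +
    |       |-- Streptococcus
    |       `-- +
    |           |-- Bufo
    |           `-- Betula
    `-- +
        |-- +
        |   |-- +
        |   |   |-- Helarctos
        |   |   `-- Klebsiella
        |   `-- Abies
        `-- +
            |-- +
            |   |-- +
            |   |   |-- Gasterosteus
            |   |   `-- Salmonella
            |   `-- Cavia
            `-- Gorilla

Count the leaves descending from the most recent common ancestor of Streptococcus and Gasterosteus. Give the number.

11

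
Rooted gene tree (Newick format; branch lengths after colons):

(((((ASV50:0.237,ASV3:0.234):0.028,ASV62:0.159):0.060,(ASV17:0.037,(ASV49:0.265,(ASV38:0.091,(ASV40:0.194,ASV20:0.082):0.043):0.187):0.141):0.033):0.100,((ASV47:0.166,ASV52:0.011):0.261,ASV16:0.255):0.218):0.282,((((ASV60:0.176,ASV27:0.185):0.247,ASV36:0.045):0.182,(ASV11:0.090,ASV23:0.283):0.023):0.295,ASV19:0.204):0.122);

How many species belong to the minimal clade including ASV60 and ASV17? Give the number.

The MRCA of ASV60 and ASV17 is the root, so the clade is the entire tree.
That clade contains 17 terminal taxa: ASV11, ASV16, ASV17, ASV19, ASV20, ASV23, ASV27, ASV3, ASV36, ASV38, ASV40, ASV47, ASV49, ASV50, ASV52, ASV60, ASV62.

17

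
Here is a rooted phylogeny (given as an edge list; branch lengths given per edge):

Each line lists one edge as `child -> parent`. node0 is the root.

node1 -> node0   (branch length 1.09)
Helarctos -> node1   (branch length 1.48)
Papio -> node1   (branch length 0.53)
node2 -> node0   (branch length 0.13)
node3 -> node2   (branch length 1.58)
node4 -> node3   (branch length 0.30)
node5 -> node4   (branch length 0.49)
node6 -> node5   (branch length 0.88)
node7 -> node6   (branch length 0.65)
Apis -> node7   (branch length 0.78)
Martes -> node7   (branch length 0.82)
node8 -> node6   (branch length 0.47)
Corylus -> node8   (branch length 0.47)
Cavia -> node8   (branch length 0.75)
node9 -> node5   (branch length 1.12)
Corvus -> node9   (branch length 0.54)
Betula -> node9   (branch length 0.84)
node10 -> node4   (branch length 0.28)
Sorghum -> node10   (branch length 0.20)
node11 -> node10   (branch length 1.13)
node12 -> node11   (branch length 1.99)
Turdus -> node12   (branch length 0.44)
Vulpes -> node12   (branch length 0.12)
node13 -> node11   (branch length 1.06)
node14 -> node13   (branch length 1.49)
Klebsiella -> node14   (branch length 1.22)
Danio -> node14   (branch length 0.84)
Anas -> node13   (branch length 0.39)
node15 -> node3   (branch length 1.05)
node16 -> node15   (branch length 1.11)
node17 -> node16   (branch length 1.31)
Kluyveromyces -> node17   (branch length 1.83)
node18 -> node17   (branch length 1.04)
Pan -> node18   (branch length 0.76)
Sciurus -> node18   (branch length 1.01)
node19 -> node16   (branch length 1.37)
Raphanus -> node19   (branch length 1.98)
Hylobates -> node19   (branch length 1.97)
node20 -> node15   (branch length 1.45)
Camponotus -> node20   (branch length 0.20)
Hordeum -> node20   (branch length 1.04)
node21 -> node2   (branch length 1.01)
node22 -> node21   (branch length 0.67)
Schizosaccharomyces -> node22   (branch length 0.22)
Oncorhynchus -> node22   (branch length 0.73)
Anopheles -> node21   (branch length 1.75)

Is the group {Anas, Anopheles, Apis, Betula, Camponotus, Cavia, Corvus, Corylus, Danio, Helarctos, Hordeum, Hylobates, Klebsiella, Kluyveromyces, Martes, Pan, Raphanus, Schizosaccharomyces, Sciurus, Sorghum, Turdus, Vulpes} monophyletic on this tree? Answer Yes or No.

The MRCA of the listed taxa is the root, so the smallest clade containing them is the whole tree.
That clade also contains Oncorhynchus, Papio, which are not in the proposed group, so the group is not monophyletic.

No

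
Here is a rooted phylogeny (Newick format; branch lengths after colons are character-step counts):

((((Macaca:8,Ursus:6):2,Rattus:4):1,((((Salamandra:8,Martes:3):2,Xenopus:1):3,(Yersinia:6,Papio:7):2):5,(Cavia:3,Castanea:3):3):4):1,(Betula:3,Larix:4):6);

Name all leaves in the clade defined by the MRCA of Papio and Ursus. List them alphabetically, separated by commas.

Tracing Papio: it sits inside (Yersinia,Papio).
Tracing Ursus: it sits inside (Macaca,Ursus).
The smallest clade enclosing both is (((Macaca,Ursus),Rattus),((((Salamandra,Martes),Xenopus),(Yersinia,Papio)),(Cavia,Castanea))); the answer is its 10 terminal taxa in alphabetical order.

Castanea, Cavia, Macaca, Martes, Papio, Rattus, Salamandra, Ursus, Xenopus, Yersinia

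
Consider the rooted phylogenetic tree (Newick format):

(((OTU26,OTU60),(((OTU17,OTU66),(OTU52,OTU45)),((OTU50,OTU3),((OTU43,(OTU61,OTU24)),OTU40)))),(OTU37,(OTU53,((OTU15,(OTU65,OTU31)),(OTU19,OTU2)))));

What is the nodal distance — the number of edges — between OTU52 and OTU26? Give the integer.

6

The MRCA of OTU52 and OTU26 is the node subtending ((OTU26,OTU60),(((OTU17,OTU66),(OTU52,OTU45)),((OTU50,OTU3),((OTU43,(OTU61,OTU24)),OTU40)))).
From OTU52 up to that node: 4 branches. From OTU26 up to the same node: 2 branches. Total: 4 + 2 = 6.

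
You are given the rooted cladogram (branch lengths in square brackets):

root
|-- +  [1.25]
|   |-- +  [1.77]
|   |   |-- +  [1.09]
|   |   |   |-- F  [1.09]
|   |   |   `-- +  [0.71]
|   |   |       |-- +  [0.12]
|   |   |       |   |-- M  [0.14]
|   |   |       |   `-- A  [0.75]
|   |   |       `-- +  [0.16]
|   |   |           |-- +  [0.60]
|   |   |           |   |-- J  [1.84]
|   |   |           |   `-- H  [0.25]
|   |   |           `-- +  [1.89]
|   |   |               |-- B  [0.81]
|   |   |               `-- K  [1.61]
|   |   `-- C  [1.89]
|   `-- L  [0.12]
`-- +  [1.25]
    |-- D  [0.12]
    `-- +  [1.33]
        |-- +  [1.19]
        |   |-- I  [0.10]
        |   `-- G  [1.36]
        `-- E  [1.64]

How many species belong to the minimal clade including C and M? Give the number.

The MRCA of C and M is the node subtending ((F,((M,A),((J,H),(B,K)))),C).
That clade contains 8 terminal taxa: A, B, C, F, H, J, K, M.

8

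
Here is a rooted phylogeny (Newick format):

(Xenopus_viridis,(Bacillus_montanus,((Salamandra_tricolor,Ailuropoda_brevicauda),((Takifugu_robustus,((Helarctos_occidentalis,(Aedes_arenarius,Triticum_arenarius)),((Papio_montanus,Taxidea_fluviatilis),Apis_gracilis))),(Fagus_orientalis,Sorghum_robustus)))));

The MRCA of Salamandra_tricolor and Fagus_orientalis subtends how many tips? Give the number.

The MRCA of Salamandra_tricolor and Fagus_orientalis is the node subtending ((Salamandra_tricolor,Ailuropoda_brevicauda),((Takifugu_robustus,((Helarctos_occidentalis,(Aedes_arenarius,Triticum_arenarius)),((Papio_montanus,Taxidea_fluviatilis),Apis_gracilis))),(Fagus_orientalis,Sorghum_robustus))).
That clade contains 11 terminal taxa: Aedes_arenarius, Ailuropoda_brevicauda, Apis_gracilis, Fagus_orientalis, Helarctos_occidentalis, Papio_montanus, Salamandra_tricolor, Sorghum_robustus, Takifugu_robustus, Taxidea_fluviatilis, Triticum_arenarius.

11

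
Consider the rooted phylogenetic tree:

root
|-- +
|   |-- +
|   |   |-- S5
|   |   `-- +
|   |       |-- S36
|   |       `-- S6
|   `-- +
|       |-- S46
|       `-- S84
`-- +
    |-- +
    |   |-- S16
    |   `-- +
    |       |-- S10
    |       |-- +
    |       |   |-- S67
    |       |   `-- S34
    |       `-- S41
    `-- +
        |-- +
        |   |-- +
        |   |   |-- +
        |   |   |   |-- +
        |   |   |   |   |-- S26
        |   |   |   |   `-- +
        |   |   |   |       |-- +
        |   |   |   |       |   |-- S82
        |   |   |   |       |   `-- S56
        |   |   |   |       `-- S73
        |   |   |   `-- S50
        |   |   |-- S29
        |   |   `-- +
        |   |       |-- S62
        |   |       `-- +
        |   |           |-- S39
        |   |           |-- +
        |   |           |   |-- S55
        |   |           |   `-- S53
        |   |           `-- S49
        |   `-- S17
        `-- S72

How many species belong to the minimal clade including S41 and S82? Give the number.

18

The MRCA of S41 and S82 is the node subtending ((S16,(S10,(S67,S34),S41)),(((((S26,((S82,S56),S73)),S50),S29,(S62,(S39,(S55,S53),S49))),S17),S72)).
That clade contains 18 terminal taxa: S10, S16, S17, S26, S29, S34, S39, S41, S49, S50, S53, S55, S56, S62, S67, S72, S73, S82.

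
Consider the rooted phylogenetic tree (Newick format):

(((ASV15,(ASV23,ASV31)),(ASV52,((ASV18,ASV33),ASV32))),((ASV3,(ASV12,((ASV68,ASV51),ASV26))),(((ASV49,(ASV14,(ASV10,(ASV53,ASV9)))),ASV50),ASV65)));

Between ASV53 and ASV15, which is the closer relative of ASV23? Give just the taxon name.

The MRCA of ASV23 and ASV15 subtends (ASV15,(ASV23,ASV31)) (3 taxa).
The MRCA of ASV23 and ASV53 is the root, subtending the entire tree (19 taxa).
The first is nested inside the second, so ASV23 shares a more recent common ancestor with ASV15.

ASV15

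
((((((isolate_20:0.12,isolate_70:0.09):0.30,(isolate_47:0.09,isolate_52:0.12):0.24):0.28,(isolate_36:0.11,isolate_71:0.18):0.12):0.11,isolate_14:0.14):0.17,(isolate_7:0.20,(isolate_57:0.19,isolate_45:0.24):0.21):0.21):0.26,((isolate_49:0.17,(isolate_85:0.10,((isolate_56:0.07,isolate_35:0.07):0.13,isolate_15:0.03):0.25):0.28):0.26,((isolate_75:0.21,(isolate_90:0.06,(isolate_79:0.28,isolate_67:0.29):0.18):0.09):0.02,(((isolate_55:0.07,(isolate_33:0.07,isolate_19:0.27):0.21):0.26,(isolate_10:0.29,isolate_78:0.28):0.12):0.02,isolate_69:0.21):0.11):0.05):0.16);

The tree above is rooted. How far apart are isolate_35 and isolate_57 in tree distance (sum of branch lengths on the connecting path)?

2.02

The path runs isolate_35 → … → MRCA → … → isolate_57; the MRCA is the root of the tree.
Branch lengths along that path: 0.07 + 0.13 + 0.25 + 0.28 + 0.26 + 0.16 + 0.26 + 0.21 + 0.21 + 0.19 = 2.02.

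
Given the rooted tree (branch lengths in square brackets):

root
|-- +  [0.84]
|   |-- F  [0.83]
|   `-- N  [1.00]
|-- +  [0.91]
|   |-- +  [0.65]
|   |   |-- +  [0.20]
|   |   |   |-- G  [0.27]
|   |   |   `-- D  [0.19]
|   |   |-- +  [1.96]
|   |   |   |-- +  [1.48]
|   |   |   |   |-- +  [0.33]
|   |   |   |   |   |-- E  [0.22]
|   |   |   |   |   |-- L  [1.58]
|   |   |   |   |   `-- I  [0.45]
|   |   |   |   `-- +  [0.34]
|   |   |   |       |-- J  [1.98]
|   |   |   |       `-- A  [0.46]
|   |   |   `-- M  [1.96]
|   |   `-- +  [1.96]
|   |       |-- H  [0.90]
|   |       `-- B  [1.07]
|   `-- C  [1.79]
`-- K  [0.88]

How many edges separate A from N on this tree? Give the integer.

8

The MRCA of A and N is the root of the tree.
From A up to that node: 6 branches. From N up to the same node: 2 branches. Total: 6 + 2 = 8.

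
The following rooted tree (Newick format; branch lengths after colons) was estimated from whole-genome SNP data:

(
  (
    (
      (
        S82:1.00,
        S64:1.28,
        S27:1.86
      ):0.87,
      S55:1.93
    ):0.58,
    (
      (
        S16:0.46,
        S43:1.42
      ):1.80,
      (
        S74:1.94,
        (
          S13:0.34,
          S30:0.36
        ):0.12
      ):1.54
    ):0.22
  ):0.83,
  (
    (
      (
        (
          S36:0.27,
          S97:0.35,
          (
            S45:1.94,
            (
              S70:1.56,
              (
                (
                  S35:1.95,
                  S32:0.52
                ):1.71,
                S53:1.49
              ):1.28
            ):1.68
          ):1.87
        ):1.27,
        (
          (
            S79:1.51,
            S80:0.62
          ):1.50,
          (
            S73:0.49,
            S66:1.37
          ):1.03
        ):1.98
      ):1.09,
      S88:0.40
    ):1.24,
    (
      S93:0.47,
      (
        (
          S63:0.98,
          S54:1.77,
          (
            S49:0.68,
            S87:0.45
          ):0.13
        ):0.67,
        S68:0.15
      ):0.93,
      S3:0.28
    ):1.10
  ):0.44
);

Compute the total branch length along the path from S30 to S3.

4.89

The path runs S30 → … → MRCA → … → S3; the MRCA is the root of the tree.
Branch lengths along that path: 0.36 + 0.12 + 1.54 + 0.22 + 0.83 + 0.44 + 1.10 + 0.28 = 4.89.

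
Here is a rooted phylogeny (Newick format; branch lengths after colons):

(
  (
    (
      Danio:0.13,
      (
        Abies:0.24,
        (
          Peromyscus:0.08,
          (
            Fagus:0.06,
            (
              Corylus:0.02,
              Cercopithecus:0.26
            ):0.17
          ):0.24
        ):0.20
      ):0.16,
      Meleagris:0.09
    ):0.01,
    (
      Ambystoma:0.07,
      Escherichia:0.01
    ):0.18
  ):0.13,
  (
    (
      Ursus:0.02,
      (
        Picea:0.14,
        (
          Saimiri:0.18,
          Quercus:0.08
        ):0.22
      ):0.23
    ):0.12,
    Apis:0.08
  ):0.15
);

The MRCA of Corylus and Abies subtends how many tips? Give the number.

The MRCA of Corylus and Abies is the node subtending (Abies,(Peromyscus,(Fagus,(Corylus,Cercopithecus)))).
That clade contains 5 terminal taxa: Abies, Cercopithecus, Corylus, Fagus, Peromyscus.

5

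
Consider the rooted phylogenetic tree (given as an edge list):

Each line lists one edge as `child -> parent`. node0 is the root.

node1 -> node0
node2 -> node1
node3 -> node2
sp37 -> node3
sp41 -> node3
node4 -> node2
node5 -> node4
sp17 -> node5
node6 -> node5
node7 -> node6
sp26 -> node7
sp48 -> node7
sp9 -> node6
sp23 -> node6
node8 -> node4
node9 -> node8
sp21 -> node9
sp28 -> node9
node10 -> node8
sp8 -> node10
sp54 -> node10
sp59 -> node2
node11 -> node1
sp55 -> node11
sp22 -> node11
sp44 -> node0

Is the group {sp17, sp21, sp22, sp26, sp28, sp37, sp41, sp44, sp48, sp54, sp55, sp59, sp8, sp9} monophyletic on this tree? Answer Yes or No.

No

The MRCA of the listed taxa is the root, so the smallest clade containing them is the whole tree.
That clade also contains sp23, which is not in the proposed group, so the group is not monophyletic.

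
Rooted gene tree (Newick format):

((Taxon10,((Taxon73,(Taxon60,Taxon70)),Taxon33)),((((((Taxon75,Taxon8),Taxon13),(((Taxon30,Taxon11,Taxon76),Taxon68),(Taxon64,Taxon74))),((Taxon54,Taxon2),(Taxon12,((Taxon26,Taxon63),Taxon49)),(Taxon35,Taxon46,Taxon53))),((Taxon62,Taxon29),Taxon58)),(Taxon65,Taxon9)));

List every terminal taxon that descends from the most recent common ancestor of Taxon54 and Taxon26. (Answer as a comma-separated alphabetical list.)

Tracing Taxon54: it sits inside (Taxon54,Taxon2).
Tracing Taxon26: it sits inside (Taxon26,Taxon63).
The smallest clade enclosing both is ((Taxon54,Taxon2),(Taxon12,((Taxon26,Taxon63),Taxon49)),(Taxon35,Taxon46,Taxon53)); the answer is its 9 terminal taxa in alphabetical order.

Taxon12, Taxon2, Taxon26, Taxon35, Taxon46, Taxon49, Taxon53, Taxon54, Taxon63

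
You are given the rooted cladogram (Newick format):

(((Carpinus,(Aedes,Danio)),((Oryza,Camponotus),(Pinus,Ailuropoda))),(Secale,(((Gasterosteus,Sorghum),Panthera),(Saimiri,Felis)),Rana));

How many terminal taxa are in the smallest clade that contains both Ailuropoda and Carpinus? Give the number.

7

The MRCA of Ailuropoda and Carpinus is the node subtending ((Carpinus,(Aedes,Danio)),((Oryza,Camponotus),(Pinus,Ailuropoda))).
That clade contains 7 terminal taxa: Aedes, Ailuropoda, Camponotus, Carpinus, Danio, Oryza, Pinus.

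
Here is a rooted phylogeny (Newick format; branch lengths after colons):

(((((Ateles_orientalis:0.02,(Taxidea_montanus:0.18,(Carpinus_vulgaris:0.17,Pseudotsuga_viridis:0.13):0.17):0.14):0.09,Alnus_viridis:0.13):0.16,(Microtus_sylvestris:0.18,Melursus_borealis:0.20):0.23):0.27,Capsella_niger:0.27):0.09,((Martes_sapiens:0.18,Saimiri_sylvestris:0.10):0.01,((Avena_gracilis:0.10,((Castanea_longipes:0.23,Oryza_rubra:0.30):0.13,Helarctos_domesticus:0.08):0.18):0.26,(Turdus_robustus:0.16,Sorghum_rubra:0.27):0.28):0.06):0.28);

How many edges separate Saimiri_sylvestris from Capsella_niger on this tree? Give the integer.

The MRCA of Saimiri_sylvestris and Capsella_niger is the root of the tree.
From Saimiri_sylvestris up to that node: 3 branches. From Capsella_niger up to the same node: 2 branches. Total: 3 + 2 = 5.

5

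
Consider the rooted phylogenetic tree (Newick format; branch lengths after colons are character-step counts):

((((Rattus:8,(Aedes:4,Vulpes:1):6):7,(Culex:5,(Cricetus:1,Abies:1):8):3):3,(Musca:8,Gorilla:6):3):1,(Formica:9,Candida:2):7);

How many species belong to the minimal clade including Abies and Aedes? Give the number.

6

The MRCA of Abies and Aedes is the node subtending ((Rattus,(Aedes,Vulpes)),(Culex,(Cricetus,Abies))).
That clade contains 6 terminal taxa: Abies, Aedes, Cricetus, Culex, Rattus, Vulpes.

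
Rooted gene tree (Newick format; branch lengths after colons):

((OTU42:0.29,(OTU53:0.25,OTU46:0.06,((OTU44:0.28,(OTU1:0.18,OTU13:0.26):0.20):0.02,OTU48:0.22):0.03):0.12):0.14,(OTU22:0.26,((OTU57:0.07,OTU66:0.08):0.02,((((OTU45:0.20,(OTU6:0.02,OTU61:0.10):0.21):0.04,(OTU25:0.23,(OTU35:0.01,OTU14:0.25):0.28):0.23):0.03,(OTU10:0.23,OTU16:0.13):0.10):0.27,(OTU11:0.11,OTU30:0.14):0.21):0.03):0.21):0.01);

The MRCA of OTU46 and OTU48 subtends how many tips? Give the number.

The MRCA of OTU46 and OTU48 is the node subtending (OTU53,OTU46,((OTU44,(OTU1,OTU13)),OTU48)).
That clade contains 6 terminal taxa: OTU1, OTU13, OTU44, OTU46, OTU48, OTU53.

6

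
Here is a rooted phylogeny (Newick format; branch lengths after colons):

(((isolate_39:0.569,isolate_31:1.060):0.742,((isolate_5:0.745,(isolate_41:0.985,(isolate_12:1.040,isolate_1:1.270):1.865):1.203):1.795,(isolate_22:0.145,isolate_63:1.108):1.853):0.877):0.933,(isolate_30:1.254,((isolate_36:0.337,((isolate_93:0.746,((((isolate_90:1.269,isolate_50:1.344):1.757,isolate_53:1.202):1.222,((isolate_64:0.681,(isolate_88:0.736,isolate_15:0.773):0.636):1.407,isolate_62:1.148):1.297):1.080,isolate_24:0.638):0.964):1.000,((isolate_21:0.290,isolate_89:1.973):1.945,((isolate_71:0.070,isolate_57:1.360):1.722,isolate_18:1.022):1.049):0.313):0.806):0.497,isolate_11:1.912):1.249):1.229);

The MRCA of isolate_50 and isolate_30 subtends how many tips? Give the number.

The MRCA of isolate_50 and isolate_30 is the node subtending (isolate_30,((isolate_36,((isolate_93,((((isolate_90,isolate_50),isolate_53),((isolate_64,(isolate_88,isolate_15)),isolate_62)),isolate_24)),((isolate_21,isolate_89),((isolate_71,isolate_57),isolate_18)))),isolate_11)).
That clade contains 17 terminal taxa: isolate_11, isolate_15, isolate_18, isolate_21, isolate_24, isolate_30, isolate_36, isolate_50, isolate_53, isolate_57, isolate_62, isolate_64, isolate_71, isolate_88, isolate_89, isolate_90, isolate_93.

17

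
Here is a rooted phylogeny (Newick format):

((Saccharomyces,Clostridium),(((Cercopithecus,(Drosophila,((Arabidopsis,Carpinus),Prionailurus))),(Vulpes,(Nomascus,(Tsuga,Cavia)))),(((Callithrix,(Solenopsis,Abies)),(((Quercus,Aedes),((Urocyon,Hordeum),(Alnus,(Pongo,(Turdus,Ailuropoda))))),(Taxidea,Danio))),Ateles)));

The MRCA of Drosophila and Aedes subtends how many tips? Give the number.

23

The MRCA of Drosophila and Aedes is the node subtending (((Cercopithecus,(Drosophila,((Arabidopsis,Carpinus),Prionailurus))),(Vulpes,(Nomascus,(Tsuga,Cavia)))),(((Callithrix,(Solenopsis,Abies)),(((Quercus,Aedes),((Urocyon,Hordeum),(Alnus,(Pongo,(Turdus,Ailuropoda))))),(Taxidea,Danio))),Ateles)).
That clade contains 23 terminal taxa: Abies, Aedes, Ailuropoda, Alnus, Arabidopsis, Ateles, Callithrix, Carpinus, Cavia, Cercopithecus, Danio, Drosophila, Hordeum, Nomascus, Pongo, Prionailurus, Quercus, Solenopsis, Taxidea, Tsuga, Turdus, Urocyon, Vulpes.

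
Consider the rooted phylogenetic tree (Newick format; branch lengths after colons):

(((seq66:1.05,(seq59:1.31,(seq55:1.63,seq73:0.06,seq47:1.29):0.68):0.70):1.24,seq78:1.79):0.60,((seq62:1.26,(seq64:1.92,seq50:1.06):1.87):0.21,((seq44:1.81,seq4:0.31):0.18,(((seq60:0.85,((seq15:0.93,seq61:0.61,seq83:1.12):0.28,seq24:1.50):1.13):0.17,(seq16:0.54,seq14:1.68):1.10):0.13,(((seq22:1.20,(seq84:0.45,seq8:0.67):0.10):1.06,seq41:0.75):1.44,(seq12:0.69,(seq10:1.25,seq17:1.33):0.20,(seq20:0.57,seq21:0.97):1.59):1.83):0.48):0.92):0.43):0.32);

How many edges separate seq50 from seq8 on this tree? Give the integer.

10

The MRCA of seq50 and seq8 is the node subtending ((seq62,(seq64,seq50)),((seq44,seq4),(((seq60,((seq15,seq61,seq83),seq24)),(seq16,seq14)),(((seq22,(seq84,seq8)),seq41),(seq12,(seq10,seq17),(seq20,seq21)))))).
From seq50 up to that node: 3 branches. From seq8 up to the same node: 7 branches. Total: 3 + 7 = 10.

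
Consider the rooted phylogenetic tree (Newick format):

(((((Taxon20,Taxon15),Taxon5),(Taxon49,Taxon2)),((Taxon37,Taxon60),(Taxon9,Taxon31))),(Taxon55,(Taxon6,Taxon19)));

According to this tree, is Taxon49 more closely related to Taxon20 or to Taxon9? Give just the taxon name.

The MRCA of Taxon49 and Taxon20 subtends (((Taxon20,Taxon15),Taxon5),(Taxon49,Taxon2)) (5 taxa).
The MRCA of Taxon49 and Taxon9 subtends ((((Taxon20,Taxon15),Taxon5),(Taxon49,Taxon2)),((Taxon37,Taxon60),(Taxon9,Taxon31))) (9 taxa).
The first is nested inside the second, so Taxon49 shares a more recent common ancestor with Taxon20.

Taxon20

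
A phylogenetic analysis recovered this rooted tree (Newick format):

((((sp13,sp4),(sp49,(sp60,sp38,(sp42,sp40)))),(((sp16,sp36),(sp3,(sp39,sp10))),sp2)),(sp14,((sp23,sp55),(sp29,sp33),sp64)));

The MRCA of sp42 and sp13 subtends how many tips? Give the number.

The MRCA of sp42 and sp13 is the node subtending ((sp13,sp4),(sp49,(sp60,sp38,(sp42,sp40)))).
That clade contains 7 terminal taxa: sp13, sp38, sp4, sp40, sp42, sp49, sp60.

7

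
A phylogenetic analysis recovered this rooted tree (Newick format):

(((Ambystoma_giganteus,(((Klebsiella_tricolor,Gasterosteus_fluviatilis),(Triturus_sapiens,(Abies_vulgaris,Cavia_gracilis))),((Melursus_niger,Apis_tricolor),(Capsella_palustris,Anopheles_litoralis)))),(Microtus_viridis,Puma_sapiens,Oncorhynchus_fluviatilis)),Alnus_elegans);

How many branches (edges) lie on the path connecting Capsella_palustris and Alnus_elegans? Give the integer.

7

The MRCA of Capsella_palustris and Alnus_elegans is the root of the tree.
From Capsella_palustris up to that node: 6 branches. From Alnus_elegans up to the same node: 1 branch. Total: 6 + 1 = 7.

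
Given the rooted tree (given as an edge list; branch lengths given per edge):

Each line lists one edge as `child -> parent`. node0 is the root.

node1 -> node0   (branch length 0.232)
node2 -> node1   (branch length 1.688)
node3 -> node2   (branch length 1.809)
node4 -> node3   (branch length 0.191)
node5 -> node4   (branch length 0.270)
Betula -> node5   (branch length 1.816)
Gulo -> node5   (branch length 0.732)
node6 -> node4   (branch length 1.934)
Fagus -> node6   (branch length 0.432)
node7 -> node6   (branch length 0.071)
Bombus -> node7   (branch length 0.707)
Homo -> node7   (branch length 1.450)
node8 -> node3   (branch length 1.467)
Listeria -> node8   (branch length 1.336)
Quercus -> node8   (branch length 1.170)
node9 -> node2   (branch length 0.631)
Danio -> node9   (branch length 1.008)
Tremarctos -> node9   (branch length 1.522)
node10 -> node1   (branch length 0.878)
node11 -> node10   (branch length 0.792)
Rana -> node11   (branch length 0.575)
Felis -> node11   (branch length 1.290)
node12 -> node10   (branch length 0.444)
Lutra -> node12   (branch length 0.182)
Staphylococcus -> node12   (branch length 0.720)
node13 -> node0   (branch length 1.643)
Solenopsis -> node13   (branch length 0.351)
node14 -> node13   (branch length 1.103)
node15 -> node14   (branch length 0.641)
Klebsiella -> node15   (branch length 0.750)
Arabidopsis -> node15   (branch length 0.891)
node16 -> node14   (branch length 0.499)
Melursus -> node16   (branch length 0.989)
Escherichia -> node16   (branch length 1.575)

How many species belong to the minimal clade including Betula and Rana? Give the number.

13

The MRCA of Betula and Rana is the node subtending (((((Betula,Gulo),(Fagus,(Bombus,Homo))),(Listeria,Quercus)),(Danio,Tremarctos)),((Rana,Felis),(Lutra,Staphylococcus))).
That clade contains 13 terminal taxa: Betula, Bombus, Danio, Fagus, Felis, Gulo, Homo, Listeria, Lutra, Quercus, Rana, Staphylococcus, Tremarctos.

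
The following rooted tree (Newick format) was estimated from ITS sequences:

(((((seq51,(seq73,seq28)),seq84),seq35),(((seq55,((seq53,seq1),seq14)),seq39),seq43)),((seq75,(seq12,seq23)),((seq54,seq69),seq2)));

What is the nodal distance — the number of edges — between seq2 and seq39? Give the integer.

7

The MRCA of seq2 and seq39 is the root of the tree.
From seq2 up to that node: 3 branches. From seq39 up to the same node: 4 branches. Total: 3 + 4 = 7.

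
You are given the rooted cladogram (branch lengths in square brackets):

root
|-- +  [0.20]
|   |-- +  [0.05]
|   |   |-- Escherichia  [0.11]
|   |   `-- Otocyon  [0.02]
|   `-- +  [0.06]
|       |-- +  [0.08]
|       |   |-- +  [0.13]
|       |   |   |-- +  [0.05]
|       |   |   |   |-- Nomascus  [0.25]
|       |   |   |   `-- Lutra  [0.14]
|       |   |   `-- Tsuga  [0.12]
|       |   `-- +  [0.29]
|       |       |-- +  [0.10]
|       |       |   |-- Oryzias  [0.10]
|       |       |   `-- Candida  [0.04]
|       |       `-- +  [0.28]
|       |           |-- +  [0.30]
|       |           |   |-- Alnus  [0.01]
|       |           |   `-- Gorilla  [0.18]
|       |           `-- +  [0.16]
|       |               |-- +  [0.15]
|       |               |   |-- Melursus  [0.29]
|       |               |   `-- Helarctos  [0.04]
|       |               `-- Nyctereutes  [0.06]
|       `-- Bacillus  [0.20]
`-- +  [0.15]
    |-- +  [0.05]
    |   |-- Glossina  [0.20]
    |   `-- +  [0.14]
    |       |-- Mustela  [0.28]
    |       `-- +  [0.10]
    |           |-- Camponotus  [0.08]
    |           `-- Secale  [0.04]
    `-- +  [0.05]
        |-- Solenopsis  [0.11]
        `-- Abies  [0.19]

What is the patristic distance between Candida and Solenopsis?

1.08

The path runs Candida → … → MRCA → … → Solenopsis; the MRCA is the root of the tree.
Branch lengths along that path: 0.04 + 0.10 + 0.29 + 0.08 + 0.06 + 0.20 + 0.15 + 0.05 + 0.11 = 1.08.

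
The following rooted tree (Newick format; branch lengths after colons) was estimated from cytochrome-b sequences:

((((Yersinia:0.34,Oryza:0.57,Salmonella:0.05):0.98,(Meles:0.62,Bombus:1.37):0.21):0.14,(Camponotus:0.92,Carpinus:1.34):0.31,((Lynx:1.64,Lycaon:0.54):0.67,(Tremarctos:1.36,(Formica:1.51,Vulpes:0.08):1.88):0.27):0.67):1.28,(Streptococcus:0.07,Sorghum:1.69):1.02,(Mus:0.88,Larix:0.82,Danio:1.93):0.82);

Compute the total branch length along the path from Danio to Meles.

The path runs Danio → … → MRCA → … → Meles; the MRCA is the root of the tree.
Branch lengths along that path: 1.93 + 0.82 + 1.28 + 0.14 + 0.21 + 0.62 = 5.00.

5.00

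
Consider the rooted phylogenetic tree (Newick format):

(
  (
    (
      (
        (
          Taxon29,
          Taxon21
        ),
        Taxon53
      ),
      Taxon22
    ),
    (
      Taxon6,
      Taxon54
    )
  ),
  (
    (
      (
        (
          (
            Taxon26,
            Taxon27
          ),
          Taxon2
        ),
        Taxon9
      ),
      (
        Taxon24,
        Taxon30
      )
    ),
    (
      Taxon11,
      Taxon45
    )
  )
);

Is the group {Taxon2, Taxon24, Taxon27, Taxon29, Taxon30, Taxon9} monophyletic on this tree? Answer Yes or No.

The MRCA of the listed taxa is the root, so the smallest clade containing them is the whole tree.
That clade also contains Taxon11, Taxon21, Taxon22, Taxon26, Taxon45, Taxon53, Taxon54, Taxon6, which are not in the proposed group, so the group is not monophyletic.

No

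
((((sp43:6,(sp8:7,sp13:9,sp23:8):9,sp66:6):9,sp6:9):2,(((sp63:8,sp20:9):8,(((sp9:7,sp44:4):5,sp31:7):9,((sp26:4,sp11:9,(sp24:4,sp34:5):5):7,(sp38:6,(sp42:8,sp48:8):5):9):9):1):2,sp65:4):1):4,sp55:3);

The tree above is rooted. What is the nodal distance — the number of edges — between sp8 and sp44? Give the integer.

10

The MRCA of sp8 and sp44 is the node subtending (((sp43,(sp8,sp13,sp23),sp66),sp6),(((sp63,sp20),(((sp9,sp44),sp31),((sp26,sp11,(sp24,sp34)),(sp38,(sp42,sp48))))),sp65)).
From sp8 up to that node: 4 branches. From sp44 up to the same node: 6 branches. Total: 4 + 6 = 10.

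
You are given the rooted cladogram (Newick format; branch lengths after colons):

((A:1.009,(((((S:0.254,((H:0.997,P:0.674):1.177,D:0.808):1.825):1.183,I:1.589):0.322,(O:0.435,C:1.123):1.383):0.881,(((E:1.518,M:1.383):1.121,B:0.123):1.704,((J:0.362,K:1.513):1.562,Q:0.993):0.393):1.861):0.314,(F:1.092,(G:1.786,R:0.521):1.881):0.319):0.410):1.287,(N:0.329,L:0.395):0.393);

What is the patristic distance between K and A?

7.062

The path runs K → … → MRCA → … → A; the MRCA is the node subtending (A,(((((S,((H,P),D)),I),(O,C)),(((E,M),B),((J,K),Q))),(F,(G,R)))).
Branch lengths along that path: 1.513 + 1.562 + 0.393 + 1.861 + 0.314 + 0.410 + 1.009 = 7.062.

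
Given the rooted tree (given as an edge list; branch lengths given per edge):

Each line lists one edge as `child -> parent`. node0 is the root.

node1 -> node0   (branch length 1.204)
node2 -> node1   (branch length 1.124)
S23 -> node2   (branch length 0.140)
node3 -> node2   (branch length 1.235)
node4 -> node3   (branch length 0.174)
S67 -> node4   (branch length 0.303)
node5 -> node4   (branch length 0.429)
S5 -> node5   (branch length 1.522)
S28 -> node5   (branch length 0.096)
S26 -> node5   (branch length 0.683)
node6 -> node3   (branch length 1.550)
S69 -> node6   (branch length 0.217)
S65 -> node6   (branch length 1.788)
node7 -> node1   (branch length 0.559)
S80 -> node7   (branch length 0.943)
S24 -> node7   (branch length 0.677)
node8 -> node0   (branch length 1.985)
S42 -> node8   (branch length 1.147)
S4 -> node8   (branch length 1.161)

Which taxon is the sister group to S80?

S24

S80 attaches to the tree at the node subtending (S80,S24).
The other lineage descending from that same node — the sister group — is the single tip S24.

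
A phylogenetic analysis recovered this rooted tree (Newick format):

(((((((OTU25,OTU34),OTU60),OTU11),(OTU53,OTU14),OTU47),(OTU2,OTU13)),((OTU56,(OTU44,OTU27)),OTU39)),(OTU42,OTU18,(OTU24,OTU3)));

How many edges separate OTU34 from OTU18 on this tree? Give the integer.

9

The MRCA of OTU34 and OTU18 is the root of the tree.
From OTU34 up to that node: 7 branches. From OTU18 up to the same node: 2 branches. Total: 7 + 2 = 9.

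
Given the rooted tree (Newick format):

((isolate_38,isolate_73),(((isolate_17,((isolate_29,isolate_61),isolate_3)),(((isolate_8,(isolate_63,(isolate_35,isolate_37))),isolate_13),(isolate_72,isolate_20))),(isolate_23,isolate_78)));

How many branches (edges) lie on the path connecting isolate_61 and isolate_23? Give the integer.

The MRCA of isolate_61 and isolate_23 is the node subtending (((isolate_17,((isolate_29,isolate_61),isolate_3)),(((isolate_8,(isolate_63,(isolate_35,isolate_37))),isolate_13),(isolate_72,isolate_20))),(isolate_23,isolate_78)).
From isolate_61 up to that node: 5 branches. From isolate_23 up to the same node: 2 branches. Total: 5 + 2 = 7.

7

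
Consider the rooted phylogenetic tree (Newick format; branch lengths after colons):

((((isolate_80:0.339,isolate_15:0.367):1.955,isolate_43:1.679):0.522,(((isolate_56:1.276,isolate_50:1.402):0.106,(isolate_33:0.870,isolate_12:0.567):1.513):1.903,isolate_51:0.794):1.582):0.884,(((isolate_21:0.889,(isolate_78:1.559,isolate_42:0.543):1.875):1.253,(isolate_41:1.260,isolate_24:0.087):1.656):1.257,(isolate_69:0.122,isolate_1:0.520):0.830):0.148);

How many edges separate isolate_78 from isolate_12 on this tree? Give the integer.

The MRCA of isolate_78 and isolate_12 is the root of the tree.
From isolate_78 up to that node: 5 branches. From isolate_12 up to the same node: 5 branches. Total: 5 + 5 = 10.

10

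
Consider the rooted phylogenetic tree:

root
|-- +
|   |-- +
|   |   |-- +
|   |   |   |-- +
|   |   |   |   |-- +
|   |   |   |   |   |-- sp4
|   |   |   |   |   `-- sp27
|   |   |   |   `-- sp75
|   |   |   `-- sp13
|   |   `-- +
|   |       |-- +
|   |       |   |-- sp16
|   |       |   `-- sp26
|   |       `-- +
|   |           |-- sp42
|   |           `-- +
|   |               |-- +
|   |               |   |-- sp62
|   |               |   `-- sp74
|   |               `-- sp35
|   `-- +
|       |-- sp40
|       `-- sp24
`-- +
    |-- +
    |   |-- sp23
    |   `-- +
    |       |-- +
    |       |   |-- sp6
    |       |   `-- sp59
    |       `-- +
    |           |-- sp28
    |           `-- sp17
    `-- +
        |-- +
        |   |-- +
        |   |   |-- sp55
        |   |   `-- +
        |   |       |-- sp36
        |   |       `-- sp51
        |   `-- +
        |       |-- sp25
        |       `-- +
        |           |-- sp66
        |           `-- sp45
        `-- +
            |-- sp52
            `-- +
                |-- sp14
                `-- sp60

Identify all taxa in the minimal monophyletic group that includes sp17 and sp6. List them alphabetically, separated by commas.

Tracing sp17: it sits inside (sp28,sp17).
Tracing sp6: it sits inside (sp6,sp59).
The smallest clade enclosing both is ((sp6,sp59),(sp28,sp17)); the answer is its 4 terminal taxa in alphabetical order.

sp17, sp28, sp59, sp6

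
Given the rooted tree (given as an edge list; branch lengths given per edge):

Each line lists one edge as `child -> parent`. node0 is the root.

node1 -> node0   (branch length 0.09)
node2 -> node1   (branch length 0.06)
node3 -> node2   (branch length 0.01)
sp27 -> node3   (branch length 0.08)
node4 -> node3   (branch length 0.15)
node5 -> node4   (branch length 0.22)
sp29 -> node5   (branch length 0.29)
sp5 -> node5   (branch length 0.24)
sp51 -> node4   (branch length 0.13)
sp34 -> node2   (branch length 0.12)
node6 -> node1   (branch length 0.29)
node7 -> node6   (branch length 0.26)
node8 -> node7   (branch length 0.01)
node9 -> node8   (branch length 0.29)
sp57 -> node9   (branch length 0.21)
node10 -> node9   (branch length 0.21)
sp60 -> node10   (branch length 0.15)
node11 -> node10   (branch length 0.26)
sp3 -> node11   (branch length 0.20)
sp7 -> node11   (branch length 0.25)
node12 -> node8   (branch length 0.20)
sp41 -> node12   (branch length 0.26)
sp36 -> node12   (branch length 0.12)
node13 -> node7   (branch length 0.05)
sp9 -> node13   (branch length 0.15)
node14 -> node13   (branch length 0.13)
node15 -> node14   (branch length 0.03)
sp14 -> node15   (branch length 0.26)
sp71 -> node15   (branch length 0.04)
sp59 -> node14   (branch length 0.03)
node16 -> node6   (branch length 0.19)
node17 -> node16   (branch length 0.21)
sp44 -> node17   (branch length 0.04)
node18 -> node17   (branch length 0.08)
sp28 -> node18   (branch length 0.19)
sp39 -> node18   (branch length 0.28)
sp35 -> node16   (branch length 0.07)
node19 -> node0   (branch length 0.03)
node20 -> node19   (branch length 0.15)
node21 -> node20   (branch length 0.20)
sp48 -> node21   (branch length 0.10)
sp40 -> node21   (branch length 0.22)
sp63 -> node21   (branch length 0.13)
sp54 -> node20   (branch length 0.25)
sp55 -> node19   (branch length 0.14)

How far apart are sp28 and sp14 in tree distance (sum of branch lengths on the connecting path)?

1.40

The path runs sp28 → … → MRCA → … → sp14; the MRCA is the node subtending ((((sp57,(sp60,(sp3,sp7))),(sp41,sp36)),(sp9,((sp14,sp71),sp59))),((sp44,(sp28,sp39)),sp35)).
Branch lengths along that path: 0.19 + 0.08 + 0.21 + 0.19 + 0.26 + 0.05 + 0.13 + 0.03 + 0.26 = 1.40.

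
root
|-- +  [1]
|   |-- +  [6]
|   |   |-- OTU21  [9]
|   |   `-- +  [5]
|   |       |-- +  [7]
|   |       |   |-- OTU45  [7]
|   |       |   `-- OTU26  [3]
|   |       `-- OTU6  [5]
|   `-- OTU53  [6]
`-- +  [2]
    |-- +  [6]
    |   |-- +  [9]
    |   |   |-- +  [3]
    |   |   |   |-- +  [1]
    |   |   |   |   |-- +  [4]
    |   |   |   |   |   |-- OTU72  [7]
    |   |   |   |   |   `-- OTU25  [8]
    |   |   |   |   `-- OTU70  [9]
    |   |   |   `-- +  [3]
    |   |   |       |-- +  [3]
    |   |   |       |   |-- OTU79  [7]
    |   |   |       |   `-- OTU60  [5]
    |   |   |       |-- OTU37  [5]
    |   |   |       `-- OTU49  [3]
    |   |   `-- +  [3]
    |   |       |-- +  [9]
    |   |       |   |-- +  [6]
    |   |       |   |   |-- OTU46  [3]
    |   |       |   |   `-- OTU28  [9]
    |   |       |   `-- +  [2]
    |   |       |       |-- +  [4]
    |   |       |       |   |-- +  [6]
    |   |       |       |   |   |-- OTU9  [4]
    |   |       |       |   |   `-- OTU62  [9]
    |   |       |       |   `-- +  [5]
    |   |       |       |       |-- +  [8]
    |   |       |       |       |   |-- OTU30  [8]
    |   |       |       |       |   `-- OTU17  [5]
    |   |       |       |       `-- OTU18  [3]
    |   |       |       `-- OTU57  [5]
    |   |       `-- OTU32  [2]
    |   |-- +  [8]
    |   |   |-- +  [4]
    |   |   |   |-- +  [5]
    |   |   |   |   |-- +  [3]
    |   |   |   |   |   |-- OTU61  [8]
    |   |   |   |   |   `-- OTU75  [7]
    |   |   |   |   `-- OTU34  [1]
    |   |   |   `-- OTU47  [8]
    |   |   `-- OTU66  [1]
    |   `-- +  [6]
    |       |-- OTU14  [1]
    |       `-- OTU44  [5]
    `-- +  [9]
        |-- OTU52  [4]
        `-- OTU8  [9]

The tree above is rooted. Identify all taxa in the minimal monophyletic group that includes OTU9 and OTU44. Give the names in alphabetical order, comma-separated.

OTU14, OTU17, OTU18, OTU25, OTU28, OTU30, OTU32, OTU34, OTU37, OTU44, OTU46, OTU47, OTU49, OTU57, OTU60, OTU61, OTU62, OTU66, OTU70, OTU72, OTU75, OTU79, OTU9

Tracing OTU9: it sits inside (OTU9,OTU62).
Tracing OTU44: it sits inside (OTU14,OTU44).
The smallest clade enclosing both is (((((OTU72,OTU25),OTU70),((OTU79,OTU60),OTU37,OTU49)),(((OTU46,OTU28),(((OTU9,OTU62),((OTU30,OTU17),OTU18)),OTU57)),OTU32)),((((OTU61,OTU75),OTU34),OTU47),OTU66),(OTU14,OTU44)); the answer is its 23 terminal taxa in alphabetical order.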